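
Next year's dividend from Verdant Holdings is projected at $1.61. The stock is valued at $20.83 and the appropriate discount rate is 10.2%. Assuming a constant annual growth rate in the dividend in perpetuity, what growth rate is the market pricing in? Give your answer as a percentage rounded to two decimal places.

2.47%

P = D₁/(r−g) ⇒ g = r − D₁/P = 0.102 − $1.61/$20.83 = 0.024708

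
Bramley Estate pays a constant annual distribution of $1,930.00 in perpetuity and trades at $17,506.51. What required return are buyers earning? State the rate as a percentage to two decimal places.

11.02%

P = C/r ⇒ r = C/P = $1,930.00/$17,506.51 = 0.110245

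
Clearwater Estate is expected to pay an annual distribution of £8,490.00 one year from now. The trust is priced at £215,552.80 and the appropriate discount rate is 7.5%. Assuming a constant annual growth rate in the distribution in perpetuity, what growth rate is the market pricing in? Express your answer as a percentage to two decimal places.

3.56%

P = D₁/(r−g) ⇒ g = r − D₁/P = 0.075 − £8,490.00/£215,552.80 = 0.035613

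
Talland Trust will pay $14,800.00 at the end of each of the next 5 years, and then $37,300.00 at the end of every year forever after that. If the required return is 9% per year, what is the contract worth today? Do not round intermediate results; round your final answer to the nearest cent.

$326927.29

PV of 5-year annuity: $14,800.00 × [1 − (1+0.09)^−5] / 0.09 = 57566.83870
Perpetuity value at year 5: $37,300.00 / 0.09 = 414444.44444
PV of perpetuity: 414444.44444 / (1+0.09)^5 = 269360.45232
Total PV = 57566.83870 + 269360.45232 = 326927.29102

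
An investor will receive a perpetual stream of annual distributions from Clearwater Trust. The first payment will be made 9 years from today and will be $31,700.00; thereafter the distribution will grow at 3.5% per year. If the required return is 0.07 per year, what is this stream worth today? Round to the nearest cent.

$527133.96

Value at end of year 8: C₁ / (r − g) = $31,700.00 / (0.07 − 0.035) = $905,714.2857
Discount to today: PV = $905,714.2857 / (1 + 0.07)^8 = $905,714.2857 / 1.718186 = $527,133.96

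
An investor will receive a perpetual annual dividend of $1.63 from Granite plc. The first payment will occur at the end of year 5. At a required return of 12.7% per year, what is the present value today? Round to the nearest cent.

$7.96

Value at end of year 4: C / r = $1.63 / 0.127 = $12.8346
Discount to today: PV = $12.8346 / (1 + 0.127)^4 = $12.8346 / 1.613228 = $7.96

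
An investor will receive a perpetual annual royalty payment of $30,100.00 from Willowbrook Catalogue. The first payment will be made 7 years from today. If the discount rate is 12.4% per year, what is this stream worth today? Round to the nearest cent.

Value at end of year 6: C / r = $30,100.00 / 0.124 = $242,741.9355
Discount to today: PV = $242,741.9355 / (1 + 0.124)^6 = $242,741.9355 / 2.016498 = $120,377.95

$120377.95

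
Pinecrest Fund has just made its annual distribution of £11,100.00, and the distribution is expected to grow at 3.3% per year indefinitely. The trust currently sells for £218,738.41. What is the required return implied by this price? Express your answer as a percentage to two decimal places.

D₁ = £11,100.00 × 1.033 = £11,466.3000
P = D₁/(r − g) ⇒ r = D₁/P + g = £11,466.3000/£218,738.41 + 0.033 = 0.052420 + 0.033 = 0.085420

8.54%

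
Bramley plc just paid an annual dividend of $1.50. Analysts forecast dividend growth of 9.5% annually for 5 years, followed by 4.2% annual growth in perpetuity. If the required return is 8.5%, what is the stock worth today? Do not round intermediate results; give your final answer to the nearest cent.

D_1 = 1.64250
D_2 = 1.79854
D_3 = 1.96940
D_4 = 2.15649
D_5 = 2.36136
Terminal value at year 5: TV = D_5×(1+g_2)/(r−g_2) = 2.46054/0.043 = 57.22175
P_0 = D_1/(1+r)^1 + D_2/(1+r)^2 + D_3/(1+r)^3 + D_4/(1+r)^4 + D_5/(1+r)^5 + TV/(1+r)^5
    = 1.51382 + 1.52778 + 1.54186 + 1.55607 + 1.57041 + 38.05506 = 45.76500

$45.77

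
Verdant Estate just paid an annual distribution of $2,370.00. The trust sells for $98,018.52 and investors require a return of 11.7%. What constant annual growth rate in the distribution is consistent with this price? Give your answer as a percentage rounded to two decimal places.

P = D₀(1+g)/(r−g) ⇒ P(r−g) = D₀(1+g) ⇒ g(P+D₀) = P·r − D₀
g = (P·r − D₀)/(P + D₀) = ($98,018.52×0.117 − $2,370.00) / ($98,018.52 + $2,370.00) = 0.090630

9.06%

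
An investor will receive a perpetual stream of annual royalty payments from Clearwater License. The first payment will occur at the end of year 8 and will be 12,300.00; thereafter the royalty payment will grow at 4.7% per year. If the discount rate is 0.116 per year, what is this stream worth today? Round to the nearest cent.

82681.18

Value at end of year 7: C₁ / (r − g) = 12,300.00 / (0.116 − 0.047) = 178,260.8696
Discount to today: PV = 178,260.8696 / (1 + 0.116)^7 = 178,260.8696 / 2.156003 = 82,681.18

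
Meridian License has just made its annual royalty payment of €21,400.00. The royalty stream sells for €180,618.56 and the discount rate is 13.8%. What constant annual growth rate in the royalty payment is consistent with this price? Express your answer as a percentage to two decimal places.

1.75%

P = D₀(1+g)/(r−g) ⇒ P(r−g) = D₀(1+g) ⇒ g(P+D₀) = P·r − D₀
g = (P·r − D₀)/(P + D₀) = (€180,618.56×0.138 − €21,400.00) / (€180,618.56 + €21,400.00) = 0.017451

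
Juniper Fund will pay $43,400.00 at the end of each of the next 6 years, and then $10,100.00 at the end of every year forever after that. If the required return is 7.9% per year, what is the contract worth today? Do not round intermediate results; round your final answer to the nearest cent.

PV of 6-year annuity: $43,400.00 × [1 − (1+0.079)^−6] / 0.079 = 201243.08449
Perpetuity value at year 6: $10,100.00 / 0.079 = 127848.10127
PV of perpetuity: 127848.10127 / (1+0.079)^6 = 81015.03322
Total PV = 201243.08449 + 81015.03322 = 282258.11771

$282258.12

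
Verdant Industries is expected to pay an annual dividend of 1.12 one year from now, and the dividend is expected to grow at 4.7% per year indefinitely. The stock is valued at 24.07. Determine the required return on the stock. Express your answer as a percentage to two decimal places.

9.35%

P = D₁/(r − g) ⇒ r = D₁/P + g = 1.1200/24.07 + 0.047 = 0.046531 + 0.047 = 0.093531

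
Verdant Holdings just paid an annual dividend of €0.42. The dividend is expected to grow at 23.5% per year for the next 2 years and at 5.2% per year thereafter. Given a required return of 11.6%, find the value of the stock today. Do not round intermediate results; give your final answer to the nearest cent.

D_1 = 0.51870
D_2 = 0.64059
Terminal value at year 2: TV = D_2×(1+g_2)/(r−g_2) = 0.67391/0.064 = 10.52977
P_0 = D_1/(1+r)^1 + D_2/(1+r)^2 + TV/(1+r)^2
    = 0.46478 + 0.51435 + 8.45455 = 9.43368

€9.43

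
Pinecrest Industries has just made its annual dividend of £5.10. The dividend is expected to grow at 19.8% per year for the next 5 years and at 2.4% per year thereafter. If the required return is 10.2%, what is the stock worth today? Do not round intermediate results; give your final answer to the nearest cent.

£134.65

D_1 = 6.10980
D_2 = 7.31954
D_3 = 8.76881
D_4 = 10.50503
D_5 = 12.58503
Terminal value at year 5: TV = D_5×(1+g_2)/(r−g_2) = 12.88707/0.078 = 165.21886
P_0 = D_1/(1+r)^1 + D_2/(1+r)^2 + D_3/(1+r)^3 + D_4/(1+r)^4 + D_5/(1+r)^5 + TV/(1+r)^5
    = 5.54428 + 6.02727 + 6.55233 + 7.12313 + 7.74366 + 101.66036 = 134.65104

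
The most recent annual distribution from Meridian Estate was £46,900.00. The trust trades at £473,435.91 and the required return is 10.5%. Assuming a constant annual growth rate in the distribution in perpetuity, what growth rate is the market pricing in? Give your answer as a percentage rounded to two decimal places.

0.54%

P = D₀(1+g)/(r−g) ⇒ P(r−g) = D₀(1+g) ⇒ g(P+D₀) = P·r − D₀
g = (P·r − D₀)/(P + D₀) = (£473,435.91×0.105 − £46,900.00) / (£473,435.91 + £46,900.00) = 0.005402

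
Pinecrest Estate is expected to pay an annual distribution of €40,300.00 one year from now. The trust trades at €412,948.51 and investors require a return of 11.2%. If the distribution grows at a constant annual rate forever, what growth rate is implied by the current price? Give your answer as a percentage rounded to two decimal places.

1.44%

P = D₁/(r−g) ⇒ g = r − D₁/P = 0.112 − €40,300.00/€412,948.51 = 0.014409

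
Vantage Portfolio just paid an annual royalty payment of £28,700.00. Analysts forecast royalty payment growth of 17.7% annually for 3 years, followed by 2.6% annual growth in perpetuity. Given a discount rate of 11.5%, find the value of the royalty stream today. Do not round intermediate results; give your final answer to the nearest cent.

£485209.33

D_1 = 33779.90000
D_2 = 39758.94230
D_3 = 46796.27509
Terminal value at year 3: TV = D_3×(1+g_2)/(r−g_2) = 48012.97824/0.089 = 539471.66561
P_0 = D_1/(1+r)^1 + D_2/(1+r)^2 + D_3/(1+r)^3 + TV/(1+r)^3
    = 30295.87444 + 31980.48809 + 33758.77532 + 389174.19633 = 485209.33417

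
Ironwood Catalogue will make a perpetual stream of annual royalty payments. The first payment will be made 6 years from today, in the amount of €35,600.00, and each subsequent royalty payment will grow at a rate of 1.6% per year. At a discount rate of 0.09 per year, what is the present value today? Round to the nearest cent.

Value at end of year 5: C₁ / (r − g) = €35,600.00 / (0.09 − 0.016) = €481,081.0811
Discount to today: PV = €481,081.0811 / (1 + 0.09)^5 = €481,081.0811 / 1.538624 = €312,669.69

€312669.69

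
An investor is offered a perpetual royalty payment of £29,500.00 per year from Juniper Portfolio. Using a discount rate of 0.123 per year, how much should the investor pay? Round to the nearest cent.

£239837.40

Level perpetuity: PV = C / r = £29,500.00 / 0.123 = £239,837.40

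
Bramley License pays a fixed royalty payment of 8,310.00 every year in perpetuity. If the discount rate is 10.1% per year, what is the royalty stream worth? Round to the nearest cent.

82277.23

Level perpetuity: PV = C / r = 8,310.00 / 0.101 = 82,277.23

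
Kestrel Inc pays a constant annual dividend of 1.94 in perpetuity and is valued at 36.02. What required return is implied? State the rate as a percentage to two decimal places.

5.39%

P = C/r ⇒ r = C/P = 1.94/36.02 = 0.053859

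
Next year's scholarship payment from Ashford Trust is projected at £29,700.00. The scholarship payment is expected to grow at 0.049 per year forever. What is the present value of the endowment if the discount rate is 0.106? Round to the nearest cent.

Growing perpetuity: P = D₁ / (r − g) = £29,700.0000 / (0.106 − 0.049) = £521,052.63

£521052.63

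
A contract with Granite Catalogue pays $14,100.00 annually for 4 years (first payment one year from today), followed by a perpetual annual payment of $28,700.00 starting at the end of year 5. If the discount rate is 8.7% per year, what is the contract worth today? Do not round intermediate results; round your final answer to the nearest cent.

$282272.00

PV of 4-year annuity: $14,100.00 × [1 − (1+0.087)^−4] / 0.087 = 45982.47454
Perpetuity value at year 4: $28,700.00 / 0.087 = 329885.05747
PV of perpetuity: 329885.05747 / (1+0.087)^4 = 236289.52419
Total PV = 45982.47454 + 236289.52419 = 282271.99873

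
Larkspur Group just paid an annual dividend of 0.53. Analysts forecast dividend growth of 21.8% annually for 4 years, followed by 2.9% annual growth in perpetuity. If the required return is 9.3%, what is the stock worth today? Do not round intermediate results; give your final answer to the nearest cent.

15.94

D_1 = 0.64554
D_2 = 0.78627
D_3 = 0.95767
D_4 = 1.16645
Terminal value at year 4: TV = D_4×(1+g_2)/(r−g_2) = 1.20027/0.064 = 18.75428
P_0 = D_1/(1+r)^1 + D_2/(1+r)^2 + D_3/(1+r)^3 + D_4/(1+r)^4 + TV/(1+r)^4
    = 0.59061 + 0.65816 + 0.73343 + 0.81731 + 13.14074 = 15.94024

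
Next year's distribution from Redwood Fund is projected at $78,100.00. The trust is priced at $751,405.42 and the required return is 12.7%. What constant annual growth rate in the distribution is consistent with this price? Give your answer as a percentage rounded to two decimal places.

2.31%

P = D₁/(r−g) ⇒ g = r − D₁/P = 0.127 − $78,100.00/$751,405.42 = 0.023061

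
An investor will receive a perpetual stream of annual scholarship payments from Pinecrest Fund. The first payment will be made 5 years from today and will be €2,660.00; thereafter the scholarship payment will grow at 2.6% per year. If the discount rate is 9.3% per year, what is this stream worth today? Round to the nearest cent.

€27818.02

Value at end of year 4: C₁ / (r − g) = €2,660.00 / (0.093 − 0.026) = €39,701.4925
Discount to today: PV = €39,701.4925 / (1 + 0.093)^4 = €39,701.4925 / 1.427186 = €27,818.02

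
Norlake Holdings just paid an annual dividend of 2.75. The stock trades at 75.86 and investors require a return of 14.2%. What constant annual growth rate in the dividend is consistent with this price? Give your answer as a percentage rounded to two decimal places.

10.20%

P = D₀(1+g)/(r−g) ⇒ P(r−g) = D₀(1+g) ⇒ g(P+D₀) = P·r − D₀
g = (P·r − D₀)/(P + D₀) = (75.86×0.142 − 2.75) / (75.86 + 2.75) = 0.102050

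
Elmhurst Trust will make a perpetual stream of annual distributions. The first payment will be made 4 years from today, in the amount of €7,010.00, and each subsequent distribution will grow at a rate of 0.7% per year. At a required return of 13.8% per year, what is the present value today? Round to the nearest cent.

Value at end of year 3: C₁ / (r − g) = €7,010.00 / (0.138 − 0.007) = €53,511.4504
Discount to today: PV = €53,511.4504 / (1 + 0.138)^3 = €53,511.4504 / 1.473760 = €36,309.47

€36309.47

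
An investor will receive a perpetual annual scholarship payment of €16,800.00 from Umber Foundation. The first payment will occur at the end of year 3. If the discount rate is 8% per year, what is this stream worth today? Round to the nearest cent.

€180041.15

Value at end of year 2: C / r = €16,800.00 / 0.08 = €210,000.0000
Discount to today: PV = €210,000.0000 / (1 + 0.08)^2 = €210,000.0000 / 1.166400 = €180,041.15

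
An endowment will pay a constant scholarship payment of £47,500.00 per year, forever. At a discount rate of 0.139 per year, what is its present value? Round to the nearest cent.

£341726.62

Level perpetuity: PV = C / r = £47,500.00 / 0.139 = £341,726.62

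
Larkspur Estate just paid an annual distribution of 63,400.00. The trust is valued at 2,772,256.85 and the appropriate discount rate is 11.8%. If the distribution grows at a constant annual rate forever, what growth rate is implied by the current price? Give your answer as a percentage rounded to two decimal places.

9.30%

P = D₀(1+g)/(r−g) ⇒ P(r−g) = D₀(1+g) ⇒ g(P+D₀) = P·r − D₀
g = (P·r − D₀)/(P + D₀) = (2,772,256.85×0.118 − 63,400.00) / (2,772,256.85 + 63,400.00) = 0.093004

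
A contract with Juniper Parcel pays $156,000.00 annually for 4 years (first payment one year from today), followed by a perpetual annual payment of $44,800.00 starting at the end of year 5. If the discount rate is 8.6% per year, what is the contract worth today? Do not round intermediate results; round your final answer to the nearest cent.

$884372.92

PV of 4-year annuity: $156,000.00 × [1 − (1+0.086)^−4] / 0.086 = 509865.64609
Perpetuity value at year 4: $44,800.00 / 0.086 = 520930.23256
PV of perpetuity: 520930.23256 / (1+0.086)^4 = 374507.27778
Total PV = 509865.64609 + 374507.27778 = 884372.92387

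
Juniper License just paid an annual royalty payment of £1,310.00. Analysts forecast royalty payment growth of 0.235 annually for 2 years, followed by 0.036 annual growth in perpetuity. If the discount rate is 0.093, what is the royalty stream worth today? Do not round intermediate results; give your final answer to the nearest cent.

D_1 = 1617.85000
D_2 = 1998.04475
Terminal value at year 2: TV = D_2×(1+g_2)/(r−g_2) = 2069.97436/0.057 = 36315.33967
P_0 = D_1/(1+r)^1 + D_2/(1+r)^2 + TV/(1+r)^2
    = 1480.19213 + 1672.49523 + 30398.33429 = 33551.02165

£33551.02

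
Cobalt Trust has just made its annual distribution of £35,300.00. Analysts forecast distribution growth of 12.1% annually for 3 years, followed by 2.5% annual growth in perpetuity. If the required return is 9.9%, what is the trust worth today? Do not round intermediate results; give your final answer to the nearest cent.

£629105.01

D_1 = 39571.30000
D_2 = 44359.42730
D_3 = 49726.91800
Terminal value at year 3: TV = D_3×(1+g_2)/(r−g_2) = 50970.09095/0.074 = 688785.01288
P_0 = D_1/(1+r)^1 + D_2/(1+r)^2 + D_3/(1+r)^3 + TV/(1+r)^3
    = 36006.64240 + 36727.43051 + 37462.64750 + 518908.29309 = 629105.01351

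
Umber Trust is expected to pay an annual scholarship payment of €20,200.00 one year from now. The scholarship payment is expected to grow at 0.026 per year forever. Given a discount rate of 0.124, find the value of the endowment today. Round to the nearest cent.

€206122.45

Growing perpetuity: P = D₁ / (r − g) = €20,200.0000 / (0.124 − 0.026) = €206,122.45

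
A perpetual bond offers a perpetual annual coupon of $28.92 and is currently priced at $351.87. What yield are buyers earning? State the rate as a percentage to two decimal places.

P = C/r ⇒ r = C/P = $28.92/$351.87 = 0.082189

8.22%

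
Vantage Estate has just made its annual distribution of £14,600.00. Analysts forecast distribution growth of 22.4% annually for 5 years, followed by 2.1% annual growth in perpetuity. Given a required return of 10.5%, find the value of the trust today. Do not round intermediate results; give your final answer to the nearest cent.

D_1 = 17870.40000
D_2 = 21873.36960
D_3 = 26773.00439
D_4 = 32770.15737
D_5 = 40110.67263
Terminal value at year 5: TV = D_5×(1+g_2)/(r−g_2) = 40952.99675/0.084 = 487535.67560
P_0 = D_1/(1+r)^1 + D_2/(1+r)^2 + D_3/(1+r)^3 + D_4/(1+r)^4 + D_5/(1+r)^5 + TV/(1+r)^5
    = 16172.30769 + 17913.94083 + 19843.13446 + 21980.08740 + 24347.17373 + 295934.09977 = 396190.74388

£396190.74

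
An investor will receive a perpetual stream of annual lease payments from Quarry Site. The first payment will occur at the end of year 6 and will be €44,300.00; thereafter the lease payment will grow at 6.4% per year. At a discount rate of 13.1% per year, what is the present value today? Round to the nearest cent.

€357285.92

Value at end of year 5: C₁ / (r − g) = €44,300.00 / (0.131 − 0.064) = €661,194.0299
Discount to today: PV = €661,194.0299 / (1 + 0.131)^5 = €661,194.0299 / 1.850602 = €357,285.92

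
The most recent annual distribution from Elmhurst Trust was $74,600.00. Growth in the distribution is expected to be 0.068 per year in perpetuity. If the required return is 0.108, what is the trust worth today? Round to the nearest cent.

$1991820.00

D₁ = D₀ × (1 + g) = $74,600.00 × 1.068 = $79,672.8000
Growing perpetuity: P = D₁ / (r − g) = $79,672.8000 / (0.108 − 0.068) = $1,991,820.00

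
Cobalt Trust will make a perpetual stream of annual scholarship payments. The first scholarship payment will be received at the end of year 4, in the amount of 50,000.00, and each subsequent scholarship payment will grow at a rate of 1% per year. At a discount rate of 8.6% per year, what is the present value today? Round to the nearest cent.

513649.58

Value at end of year 3: C₁ / (r − g) = 50,000.00 / (0.086 − 0.01) = 657,894.7368
Discount to today: PV = 657,894.7368 / (1 + 0.086)^3 = 657,894.7368 / 1.280824 = 513,649.58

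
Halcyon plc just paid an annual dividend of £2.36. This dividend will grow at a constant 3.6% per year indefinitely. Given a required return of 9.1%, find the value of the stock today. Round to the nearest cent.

£44.45

D₁ = D₀ × (1 + g) = £2.36 × 1.036 = £2.4450
Growing perpetuity: P = D₁ / (r − g) = £2.4450 / (0.091 − 0.036) = £44.45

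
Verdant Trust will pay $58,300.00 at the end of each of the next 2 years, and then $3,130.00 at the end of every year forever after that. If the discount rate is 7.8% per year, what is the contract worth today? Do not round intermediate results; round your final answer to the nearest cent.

PV of 2-year annuity: $58,300.00 × [1 − (1+0.078)^−2] / 0.078 = 104250.12305
Perpetuity value at year 2: $3,130.00 / 0.078 = 40128.20513
PV of perpetuity: 40128.20513 / (1+0.078)^2 = 34531.24312
Total PV = 104250.12305 + 34531.24312 = 138781.36617

$138781.37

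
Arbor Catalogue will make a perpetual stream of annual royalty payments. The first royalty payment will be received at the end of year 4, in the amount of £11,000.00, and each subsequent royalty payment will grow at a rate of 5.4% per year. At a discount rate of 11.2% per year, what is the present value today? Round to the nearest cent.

£137927.33

Value at end of year 3: C₁ / (r − g) = £11,000.00 / (0.112 − 0.054) = £189,655.1724
Discount to today: PV = £189,655.1724 / (1 + 0.112)^3 = £189,655.1724 / 1.375037 = £137,927.33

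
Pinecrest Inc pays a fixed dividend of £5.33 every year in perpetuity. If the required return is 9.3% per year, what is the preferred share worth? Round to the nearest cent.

Level perpetuity: PV = C / r = £5.33 / 0.093 = £57.31

£57.31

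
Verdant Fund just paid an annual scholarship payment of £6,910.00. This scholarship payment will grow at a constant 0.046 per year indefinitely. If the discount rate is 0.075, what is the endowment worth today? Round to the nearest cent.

D₁ = D₀ × (1 + g) = £6,910.00 × 1.046 = £7,227.8600
Growing perpetuity: P = D₁ / (r − g) = £7,227.8600 / (0.075 − 0.046) = £249,236.55

£249236.55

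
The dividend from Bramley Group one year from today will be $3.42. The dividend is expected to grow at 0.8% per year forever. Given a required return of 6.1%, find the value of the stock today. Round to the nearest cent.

Growing perpetuity: P = D₁ / (r − g) = $3.4200 / (0.061 − 0.008) = $64.53

$64.53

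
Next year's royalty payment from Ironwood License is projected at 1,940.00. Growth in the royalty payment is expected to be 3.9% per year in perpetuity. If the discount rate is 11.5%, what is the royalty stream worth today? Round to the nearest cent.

25526.32

Growing perpetuity: P = D₁ / (r − g) = 1,940.0000 / (0.115 − 0.039) = 25,526.32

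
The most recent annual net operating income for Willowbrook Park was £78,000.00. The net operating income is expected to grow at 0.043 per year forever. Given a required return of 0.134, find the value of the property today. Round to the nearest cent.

D₁ = D₀ × (1 + g) = £78,000.00 × 1.043 = £81,354.0000
Growing perpetuity: P = D₁ / (r − g) = £81,354.0000 / (0.134 − 0.043) = £894,000.00

£894000.00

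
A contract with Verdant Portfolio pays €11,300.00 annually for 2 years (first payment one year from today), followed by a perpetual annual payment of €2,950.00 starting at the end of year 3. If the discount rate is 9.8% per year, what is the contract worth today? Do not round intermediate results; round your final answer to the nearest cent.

€44632.77

PV of 2-year annuity: €11,300.00 × [1 − (1+0.098)^−2] / 0.098 = 19664.33423
Perpetuity value at year 2: €2,950.00 / 0.098 = 30102.04082
PV of perpetuity: 30102.04082 / (1+0.098)^2 = 24968.43144
Total PV = 19664.33423 + 24968.43144 = 44632.76566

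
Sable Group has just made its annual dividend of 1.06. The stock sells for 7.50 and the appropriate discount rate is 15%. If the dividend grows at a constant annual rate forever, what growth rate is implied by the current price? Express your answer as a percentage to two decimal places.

P = D₀(1+g)/(r−g) ⇒ P(r−g) = D₀(1+g) ⇒ g(P+D₀) = P·r − D₀
g = (P·r − D₀)/(P + D₀) = (7.50×0.15 − 1.06) / (7.50 + 1.06) = 0.007593

0.76%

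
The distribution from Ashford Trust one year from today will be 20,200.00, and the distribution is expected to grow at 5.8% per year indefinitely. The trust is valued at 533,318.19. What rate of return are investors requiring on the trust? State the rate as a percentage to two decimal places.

9.59%

P = D₁/(r − g) ⇒ r = D₁/P + g = 20,200.0000/533,318.19 + 0.058 = 0.037876 + 0.058 = 0.095876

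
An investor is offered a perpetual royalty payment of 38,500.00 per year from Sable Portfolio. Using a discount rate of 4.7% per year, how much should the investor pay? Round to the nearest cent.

Level perpetuity: PV = C / r = 38,500.00 / 0.047 = 819,148.94

819148.94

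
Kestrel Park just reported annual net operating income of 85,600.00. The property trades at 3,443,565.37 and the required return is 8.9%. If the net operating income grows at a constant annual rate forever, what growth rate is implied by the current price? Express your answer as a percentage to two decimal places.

P = D₀(1+g)/(r−g) ⇒ P(r−g) = D₀(1+g) ⇒ g(P+D₀) = P·r − D₀
g = (P·r − D₀)/(P + D₀) = (3,443,565.37×0.089 − 85,600.00) / (3,443,565.37 + 85,600.00) = 0.062586

6.26%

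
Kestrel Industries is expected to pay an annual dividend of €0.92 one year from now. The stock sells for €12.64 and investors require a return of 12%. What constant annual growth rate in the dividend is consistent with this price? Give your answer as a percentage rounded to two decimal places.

4.72%

P = D₁/(r−g) ⇒ g = r − D₁/P = 0.12 − €0.92/€12.64 = 0.047215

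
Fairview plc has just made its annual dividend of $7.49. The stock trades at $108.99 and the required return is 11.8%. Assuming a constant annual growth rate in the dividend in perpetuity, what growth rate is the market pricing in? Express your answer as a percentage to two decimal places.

4.61%

P = D₀(1+g)/(r−g) ⇒ P(r−g) = D₀(1+g) ⇒ g(P+D₀) = P·r − D₀
g = (P·r − D₀)/(P + D₀) = ($108.99×0.118 − $7.49) / ($108.99 + $7.49) = 0.046109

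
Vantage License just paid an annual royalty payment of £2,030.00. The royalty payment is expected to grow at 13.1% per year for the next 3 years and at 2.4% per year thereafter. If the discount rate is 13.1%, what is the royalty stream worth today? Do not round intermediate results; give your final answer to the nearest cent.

£25517.29

D_1 = 2295.93000
D_2 = 2596.69683
D_3 = 2936.86411
Terminal value at year 3: TV = D_3×(1+g_2)/(r−g_2) = 3007.34885/0.107 = 28106.06405
P_0 = D_1/(1+r)^1 + D_2/(1+r)^2 + D_3/(1+r)^3 + TV/(1+r)^3
    = 2030.00000 + 2030.00000 + 2030.00000 + 19427.28972 = 25517.28972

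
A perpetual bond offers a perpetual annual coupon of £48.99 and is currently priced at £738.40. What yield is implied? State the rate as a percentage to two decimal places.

6.63%

P = C/r ⇒ r = C/P = £48.99/£738.40 = 0.066346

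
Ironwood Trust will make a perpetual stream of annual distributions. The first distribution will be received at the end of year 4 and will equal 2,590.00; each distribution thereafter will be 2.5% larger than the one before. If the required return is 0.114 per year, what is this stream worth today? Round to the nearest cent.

21050.10

Value at end of year 3: C₁ / (r − g) = 2,590.00 / (0.114 − 0.025) = 29,101.1236
Discount to today: PV = 29,101.1236 / (1 + 0.114)^3 = 29,101.1236 / 1.382470 = 21,050.10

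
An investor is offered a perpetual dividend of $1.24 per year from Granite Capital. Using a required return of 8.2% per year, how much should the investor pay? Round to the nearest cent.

Level perpetuity: PV = C / r = $1.24 / 0.082 = $15.12

$15.12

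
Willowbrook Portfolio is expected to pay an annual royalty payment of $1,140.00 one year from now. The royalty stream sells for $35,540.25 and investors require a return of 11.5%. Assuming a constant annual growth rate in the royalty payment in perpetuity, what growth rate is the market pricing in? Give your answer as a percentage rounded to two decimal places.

8.29%

P = D₁/(r−g) ⇒ g = r − D₁/P = 0.115 − $1,140.00/$35,540.25 = 0.082924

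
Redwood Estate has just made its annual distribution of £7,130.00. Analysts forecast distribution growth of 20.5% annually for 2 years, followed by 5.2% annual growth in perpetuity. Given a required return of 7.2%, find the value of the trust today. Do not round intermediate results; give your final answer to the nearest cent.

D_1 = 8591.65000
D_2 = 10352.93825
Terminal value at year 2: TV = D_2×(1+g_2)/(r−g_2) = 10891.29104/0.02 = 544564.55195
P_0 = D_1/(1+r)^1 + D_2/(1+r)^2 + TV/(1+r)^2
    = 8014.59888 + 9008.94744 + 473870.63512 = 490894.18144

£490894.18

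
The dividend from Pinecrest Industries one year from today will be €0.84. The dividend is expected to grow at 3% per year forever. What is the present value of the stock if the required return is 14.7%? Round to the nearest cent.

Growing perpetuity: P = D₁ / (r − g) = €0.8400 / (0.147 − 0.03) = €7.18

€7.18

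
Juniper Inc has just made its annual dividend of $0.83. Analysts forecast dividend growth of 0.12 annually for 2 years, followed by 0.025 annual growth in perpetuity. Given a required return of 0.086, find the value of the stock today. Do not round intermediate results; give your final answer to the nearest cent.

$16.57

D_1 = 0.92960
D_2 = 1.04115
Terminal value at year 2: TV = D_2×(1+g_2)/(r−g_2) = 1.06718/0.061 = 17.49477
P_0 = D_1/(1+r)^1 + D_2/(1+r)^2 + TV/(1+r)^2
    = 0.85599 + 0.88278 + 14.83367 = 16.57244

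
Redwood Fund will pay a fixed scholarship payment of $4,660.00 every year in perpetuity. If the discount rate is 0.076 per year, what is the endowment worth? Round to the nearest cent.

$61315.79

Level perpetuity: PV = C / r = $4,660.00 / 0.076 = $61,315.79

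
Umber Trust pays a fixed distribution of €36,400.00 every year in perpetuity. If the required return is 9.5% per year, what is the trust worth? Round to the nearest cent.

Level perpetuity: PV = C / r = €36,400.00 / 0.095 = €383,157.89

€383157.89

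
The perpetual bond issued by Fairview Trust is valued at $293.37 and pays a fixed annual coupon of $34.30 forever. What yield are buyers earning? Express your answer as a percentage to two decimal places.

11.69%

P = C/r ⇒ r = C/P = $34.30/$293.37 = 0.116917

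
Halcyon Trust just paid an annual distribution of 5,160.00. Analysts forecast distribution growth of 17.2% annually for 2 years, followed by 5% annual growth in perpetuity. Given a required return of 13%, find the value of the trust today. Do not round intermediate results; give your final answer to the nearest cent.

D_1 = 6047.52000
D_2 = 7087.69344
Terminal value at year 2: TV = D_2×(1+g_2)/(r−g_2) = 7442.07811/0.08 = 93025.97640
P_0 = D_1/(1+r)^1 + D_2/(1+r)^2 + TV/(1+r)^2
    = 5351.78761 + 5550.70361 + 72852.98489 = 83755.47611

83755.48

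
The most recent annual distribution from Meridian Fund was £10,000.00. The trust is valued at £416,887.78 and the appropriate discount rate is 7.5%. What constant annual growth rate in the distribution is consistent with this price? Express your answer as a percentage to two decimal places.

4.98%

P = D₀(1+g)/(r−g) ⇒ P(r−g) = D₀(1+g) ⇒ g(P+D₀) = P·r − D₀
g = (P·r − D₀)/(P + D₀) = (£416,887.78×0.075 − £10,000.00) / (£416,887.78 + £10,000.00) = 0.049818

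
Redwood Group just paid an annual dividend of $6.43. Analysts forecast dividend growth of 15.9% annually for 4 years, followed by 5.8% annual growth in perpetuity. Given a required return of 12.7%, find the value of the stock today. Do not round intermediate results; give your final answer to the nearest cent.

D_1 = 7.45237
D_2 = 8.63730
D_3 = 10.01063
D_4 = 11.60232
Terminal value at year 4: TV = D_4×(1+g_2)/(r−g_2) = 12.27525/0.069 = 177.90219
P_0 = D_1/(1+r)^1 + D_2/(1+r)^2 + D_3/(1+r)^3 + D_4/(1+r)^4 + TV/(1+r)^4
    = 6.61257 + 6.80033 + 6.99342 + 7.19199 + 110.27717 = 137.87549

$137.88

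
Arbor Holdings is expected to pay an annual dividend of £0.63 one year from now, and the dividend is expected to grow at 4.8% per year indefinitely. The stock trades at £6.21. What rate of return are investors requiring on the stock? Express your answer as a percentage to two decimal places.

P = D₁/(r − g) ⇒ r = D₁/P + g = £0.6300/£6.21 + 0.048 = 0.101449 + 0.048 = 0.149449

14.94%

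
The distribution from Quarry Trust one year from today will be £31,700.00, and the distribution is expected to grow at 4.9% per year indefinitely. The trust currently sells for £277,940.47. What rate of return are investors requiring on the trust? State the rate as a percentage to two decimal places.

P = D₁/(r − g) ⇒ r = D₁/P + g = £31,700.0000/£277,940.47 + 0.049 = 0.114053 + 0.049 = 0.163053

16.31%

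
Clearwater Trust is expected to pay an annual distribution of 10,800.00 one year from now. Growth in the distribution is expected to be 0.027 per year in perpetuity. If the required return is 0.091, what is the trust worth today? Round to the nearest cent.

Growing perpetuity: P = D₁ / (r − g) = 10,800.0000 / (0.091 − 0.027) = 168,750.00

168750.00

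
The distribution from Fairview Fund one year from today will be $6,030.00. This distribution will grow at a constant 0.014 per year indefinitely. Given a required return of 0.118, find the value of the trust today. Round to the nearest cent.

Growing perpetuity: P = D₁ / (r − g) = $6,030.0000 / (0.118 − 0.014) = $57,980.77

$57980.77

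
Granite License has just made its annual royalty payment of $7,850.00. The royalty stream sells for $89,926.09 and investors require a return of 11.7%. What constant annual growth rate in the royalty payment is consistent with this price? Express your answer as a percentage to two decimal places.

2.73%

P = D₀(1+g)/(r−g) ⇒ P(r−g) = D₀(1+g) ⇒ g(P+D₀) = P·r − D₀
g = (P·r − D₀)/(P + D₀) = ($89,926.09×0.117 − $7,850.00) / ($89,926.09 + $7,850.00) = 0.027321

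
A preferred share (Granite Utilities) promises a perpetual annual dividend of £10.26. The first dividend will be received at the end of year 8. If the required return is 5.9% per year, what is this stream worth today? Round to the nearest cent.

Value at end of year 7: C / r = £10.26 / 0.059 = £173.8983
Discount to today: PV = £173.8983 / (1 + 0.059)^7 = £173.8983 / 1.493729 = £116.42

£116.42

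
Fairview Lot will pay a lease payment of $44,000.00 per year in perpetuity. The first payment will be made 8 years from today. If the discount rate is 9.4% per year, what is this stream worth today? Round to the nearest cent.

Value at end of year 7: C / r = $44,000.00 / 0.094 = $468,085.1064
Discount to today: PV = $468,085.1064 / (1 + 0.094)^7 = $468,085.1064 / 1.875518 = $249,576.43

$249576.43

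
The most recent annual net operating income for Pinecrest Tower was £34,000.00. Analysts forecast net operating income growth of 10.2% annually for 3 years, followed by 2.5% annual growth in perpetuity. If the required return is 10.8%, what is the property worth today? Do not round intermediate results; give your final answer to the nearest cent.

D_1 = 37468.00000
D_2 = 41289.73600
D_3 = 45501.28907
Terminal value at year 3: TV = D_3×(1+g_2)/(r−g_2) = 46638.82130/0.083 = 561913.50962
P_0 = D_1/(1+r)^1 + D_2/(1+r)^2 + D_3/(1+r)^3 + TV/(1+r)^3
    = 33815.88448 + 33632.76597 + 33450.63908 + 413095.24161 = 513994.53114

£513994.53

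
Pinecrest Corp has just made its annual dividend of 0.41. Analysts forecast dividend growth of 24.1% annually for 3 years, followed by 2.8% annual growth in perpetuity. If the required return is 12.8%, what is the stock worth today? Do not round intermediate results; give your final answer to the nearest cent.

7.11

D_1 = 0.50881
D_2 = 0.63143
D_3 = 0.78361
Terminal value at year 3: TV = D_3×(1+g_2)/(r−g_2) = 0.80555/0.1 = 8.05550
P_0 = D_1/(1+r)^1 + D_2/(1+r)^2 + D_3/(1+r)^3 + TV/(1+r)^3
    = 0.45107 + 0.49626 + 0.54597 + 5.61261 = 7.10592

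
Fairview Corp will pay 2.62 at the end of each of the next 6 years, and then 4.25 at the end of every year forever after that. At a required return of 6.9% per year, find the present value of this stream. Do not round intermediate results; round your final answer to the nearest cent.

53.80

PV of 6-year annuity: 2.62 × [1 − (1+0.069)^−6] / 0.069 = 12.52698
Perpetuity value at year 6: 4.25 / 0.069 = 61.59420
PV of perpetuity: 61.59420 / (1+0.069)^6 = 41.27372
Total PV = 12.52698 + 41.27372 = 53.80070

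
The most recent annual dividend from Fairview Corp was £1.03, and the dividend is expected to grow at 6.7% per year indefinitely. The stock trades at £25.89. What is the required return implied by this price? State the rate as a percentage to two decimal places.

D₁ = £1.03 × 1.067 = £1.0990
P = D₁/(r − g) ⇒ r = D₁/P + g = £1.0990/£25.89 + 0.067 = 0.042449 + 0.067 = 0.109449

10.94%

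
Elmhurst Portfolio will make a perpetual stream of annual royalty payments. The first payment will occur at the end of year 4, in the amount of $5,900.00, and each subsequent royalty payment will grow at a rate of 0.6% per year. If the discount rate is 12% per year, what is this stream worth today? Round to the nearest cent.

Value at end of year 3: C₁ / (r − g) = $5,900.00 / (0.12 − 0.006) = $51,754.3860
Discount to today: PV = $51,754.3860 / (1 + 0.12)^3 = $51,754.3860 / 1.404928 = $36,837.75

$36837.75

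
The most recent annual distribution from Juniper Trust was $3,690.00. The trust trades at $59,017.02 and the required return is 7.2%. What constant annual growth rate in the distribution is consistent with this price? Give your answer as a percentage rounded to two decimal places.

P = D₀(1+g)/(r−g) ⇒ P(r−g) = D₀(1+g) ⇒ g(P+D₀) = P·r − D₀
g = (P·r − D₀)/(P + D₀) = ($59,017.02×0.072 − $3,690.00) / ($59,017.02 + $3,690.00) = 0.008918

0.89%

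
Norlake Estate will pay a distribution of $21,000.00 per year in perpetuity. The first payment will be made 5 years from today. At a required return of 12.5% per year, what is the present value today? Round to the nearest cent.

Value at end of year 4: C / r = $21,000.00 / 0.125 = $168,000.0000
Discount to today: PV = $168,000.0000 / (1 + 0.125)^4 = $168,000.0000 / 1.601807 = $104,881.57

$104881.57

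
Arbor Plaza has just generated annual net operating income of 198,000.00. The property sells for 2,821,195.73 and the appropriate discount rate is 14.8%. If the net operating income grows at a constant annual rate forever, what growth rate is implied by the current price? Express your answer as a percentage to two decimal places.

P = D₀(1+g)/(r−g) ⇒ P(r−g) = D₀(1+g) ⇒ g(P+D₀) = P·r − D₀
g = (P·r − D₀)/(P + D₀) = (2,821,195.73×0.148 − 198,000.00) / (2,821,195.73 + 198,000.00) = 0.072714

7.27%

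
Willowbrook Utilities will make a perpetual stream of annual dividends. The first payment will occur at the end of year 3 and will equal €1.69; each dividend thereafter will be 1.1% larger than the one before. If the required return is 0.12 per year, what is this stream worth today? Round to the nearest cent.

Value at end of year 2: C₁ / (r − g) = €1.69 / (0.12 − 0.011) = €15.5046
Discount to today: PV = €15.5046 / (1 + 0.12)^2 = €15.5046 / 1.254400 = €12.36

€12.36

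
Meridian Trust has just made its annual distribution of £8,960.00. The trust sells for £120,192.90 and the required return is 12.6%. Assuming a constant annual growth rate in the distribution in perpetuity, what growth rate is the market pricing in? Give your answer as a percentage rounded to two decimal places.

4.79%

P = D₀(1+g)/(r−g) ⇒ P(r−g) = D₀(1+g) ⇒ g(P+D₀) = P·r − D₀
g = (P·r − D₀)/(P + D₀) = (£120,192.90×0.126 − £8,960.00) / (£120,192.90 + £8,960.00) = 0.047884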